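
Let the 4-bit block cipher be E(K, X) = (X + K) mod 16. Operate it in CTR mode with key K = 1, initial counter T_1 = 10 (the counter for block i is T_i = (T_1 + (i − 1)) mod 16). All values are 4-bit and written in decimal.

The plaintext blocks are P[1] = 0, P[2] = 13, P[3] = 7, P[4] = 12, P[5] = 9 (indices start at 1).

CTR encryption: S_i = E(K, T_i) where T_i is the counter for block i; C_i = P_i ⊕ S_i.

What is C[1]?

C[1] = 11

C[1]: T = 10, S = E(K, T) = 11; 0 ⊕ 11 = 11.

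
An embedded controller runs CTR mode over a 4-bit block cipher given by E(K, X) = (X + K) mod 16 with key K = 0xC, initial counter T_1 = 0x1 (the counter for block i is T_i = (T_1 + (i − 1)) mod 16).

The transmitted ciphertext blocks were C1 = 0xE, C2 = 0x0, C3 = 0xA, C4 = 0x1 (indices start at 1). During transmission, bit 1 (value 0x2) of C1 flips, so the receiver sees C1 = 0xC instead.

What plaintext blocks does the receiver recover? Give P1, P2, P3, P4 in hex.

CTR decryption: S_i = E(K, T_i) where T_i is the counter for block i; P_i = C_i ⊕ S_i.
Only C1 changed, to 0xC. In CTR, a change in C_i flips the same bit in P_i only; the keystream is unaffected. Decrypting the received ciphertext:
P1: T = 0x1, S = E(K, T) = 0xD; 0xC ⊕ 0xD = 0x1.
P2: T = 0x2, S = E(K, T) = 0xE; 0x0 ⊕ 0xE = 0xE.
P3: T = 0x3, S = E(K, T) = 0xF; 0xA ⊕ 0xF = 0x5.
P4: T = 0x4, S = E(K, T) = 0x0; 0x1 ⊕ 0x0 = 0x1.
Blocks that differ from the original plaintext: P1.

P1 = 0x1, P2 = 0xE, P3 = 0x5, P4 = 0x1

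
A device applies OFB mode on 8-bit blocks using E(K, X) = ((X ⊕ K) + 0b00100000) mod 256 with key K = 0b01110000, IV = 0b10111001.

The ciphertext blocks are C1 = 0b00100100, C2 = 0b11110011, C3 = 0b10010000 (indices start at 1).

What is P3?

OFB decryption: S_i = E(K, S_{i−1}) with S_{0} = IV; P_i = C_i ⊕ S_i.
P1: S = E(K, 0b10111001) = 0b11101001; 0b00100100 ⊕ 0b11101001 = 0b11001101.
P2: S = E(K, 0b11101001) = 0b10111001; 0b11110011 ⊕ 0b10111001 = 0b01001010.
P3: S = E(K, 0b10111001) = 0b11101001; 0b10010000 ⊕ 0b11101001 = 0b01111001.

P3 = 0b01111001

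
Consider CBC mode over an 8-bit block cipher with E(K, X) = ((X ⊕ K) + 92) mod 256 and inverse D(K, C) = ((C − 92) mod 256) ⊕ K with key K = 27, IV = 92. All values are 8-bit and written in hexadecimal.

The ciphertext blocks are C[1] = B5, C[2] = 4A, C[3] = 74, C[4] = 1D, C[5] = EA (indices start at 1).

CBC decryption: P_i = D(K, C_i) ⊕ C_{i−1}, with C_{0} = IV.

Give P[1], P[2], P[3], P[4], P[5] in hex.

P[1] = 96, P[2] = 2A, P[3] = 8F, P[4] = D8, P[5] = 62

P[1]: D(K, B5) = 04; 04 ⊕ 92 = 96.
P[2]: D(K, 4A) = 9F; 9F ⊕ B5 = 2A.
P[3]: D(K, 74) = C5; C5 ⊕ 4A = 8F.
P[4]: D(K, 1D) = AC; AC ⊕ 74 = D8.
P[5]: D(K, EA) = 7F; 7F ⊕ 1D = 62.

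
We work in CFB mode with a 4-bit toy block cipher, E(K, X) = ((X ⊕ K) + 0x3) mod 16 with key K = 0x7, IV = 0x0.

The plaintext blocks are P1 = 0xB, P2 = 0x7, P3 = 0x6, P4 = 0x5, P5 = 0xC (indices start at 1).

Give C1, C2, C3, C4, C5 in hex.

CFB encryption: C_i = P_i ⊕ E(K, C_{i−1}), with C_{0} = IV.
C1: E(K, 0x0) = 0xA; 0xB ⊕ 0xA = 0x1.
C2: E(K, 0x1) = 0x9; 0x7 ⊕ 0x9 = 0xE.
C3: E(K, 0xE) = 0xC; 0x6 ⊕ 0xC = 0xA.
C4: E(K, 0xA) = 0x0; 0x5 ⊕ 0x0 = 0x5.
C5: E(K, 0x5) = 0x5; 0xC ⊕ 0x5 = 0x9.

C1 = 0x1, C2 = 0xE, C3 = 0xA, C4 = 0x5, C5 = 0x9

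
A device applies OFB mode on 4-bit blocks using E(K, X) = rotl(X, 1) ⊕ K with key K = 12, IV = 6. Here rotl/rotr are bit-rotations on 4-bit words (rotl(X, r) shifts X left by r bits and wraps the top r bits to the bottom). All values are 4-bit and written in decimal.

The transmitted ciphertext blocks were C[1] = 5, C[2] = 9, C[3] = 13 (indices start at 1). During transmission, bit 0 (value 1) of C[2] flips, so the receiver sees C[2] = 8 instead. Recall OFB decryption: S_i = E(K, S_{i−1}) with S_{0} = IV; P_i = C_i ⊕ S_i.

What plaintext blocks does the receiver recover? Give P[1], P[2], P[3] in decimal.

P[1] = 5, P[2] = 4, P[3] = 8

Only C[2] changed, to 8. In OFB, a change in C_i flips the same bit in P_i only; the keystream is unaffected. Decrypting the received ciphertext:
P[1]: S = E(K, 6) = 0; 5 ⊕ 0 = 5.
P[2]: S = E(K, 0) = 12; 8 ⊕ 12 = 4.
P[3]: S = E(K, 12) = 5; 13 ⊕ 5 = 8.
Blocks that differ from the original plaintext: P[2].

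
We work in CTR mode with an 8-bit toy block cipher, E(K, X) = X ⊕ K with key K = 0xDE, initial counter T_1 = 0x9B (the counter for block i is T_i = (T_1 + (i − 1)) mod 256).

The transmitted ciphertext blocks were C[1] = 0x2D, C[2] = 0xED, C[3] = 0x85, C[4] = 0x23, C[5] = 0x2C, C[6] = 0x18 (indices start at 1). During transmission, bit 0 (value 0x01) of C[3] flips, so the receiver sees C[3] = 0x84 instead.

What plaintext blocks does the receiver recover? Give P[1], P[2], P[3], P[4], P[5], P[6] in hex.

CTR decryption: S_i = E(K, T_i) where T_i is the counter for block i; P_i = C_i ⊕ S_i.
Only C[3] changed, to 0x84. In CTR, a change in C_i flips the same bit in P_i only; the keystream is unaffected. Decrypting the received ciphertext:
P[1]: T = 0x9B, S = E(K, T) = 0x45; 0x2D ⊕ 0x45 = 0x68.
P[2]: T = 0x9C, S = E(K, T) = 0x42; 0xED ⊕ 0x42 = 0xAF.
P[3]: T = 0x9D, S = E(K, T) = 0x43; 0x84 ⊕ 0x43 = 0xC7.
P[4]: T = 0x9E, S = E(K, T) = 0x40; 0x23 ⊕ 0x40 = 0x63.
P[5]: T = 0x9F, S = E(K, T) = 0x41; 0x2C ⊕ 0x41 = 0x6D.
P[6]: T = 0xA0, S = E(K, T) = 0x7E; 0x18 ⊕ 0x7E = 0x66.
Blocks that differ from the original plaintext: P[3].

P[1] = 0x68, P[2] = 0xAF, P[3] = 0xC7, P[4] = 0x63, P[5] = 0x6D, P[6] = 0x66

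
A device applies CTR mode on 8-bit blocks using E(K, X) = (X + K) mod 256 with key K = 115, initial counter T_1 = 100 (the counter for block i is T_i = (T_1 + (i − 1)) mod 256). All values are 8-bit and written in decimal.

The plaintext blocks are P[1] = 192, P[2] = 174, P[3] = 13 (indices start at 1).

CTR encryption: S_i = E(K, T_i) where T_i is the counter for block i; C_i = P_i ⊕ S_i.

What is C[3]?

C[1]: T = 100, S = E(K, T) = 215; 192 ⊕ 215 = 23.
C[2]: T = 101, S = E(K, T) = 216; 174 ⊕ 216 = 118.
C[3]: T = 102, S = E(K, T) = 217; 13 ⊕ 217 = 212.

C[3] = 212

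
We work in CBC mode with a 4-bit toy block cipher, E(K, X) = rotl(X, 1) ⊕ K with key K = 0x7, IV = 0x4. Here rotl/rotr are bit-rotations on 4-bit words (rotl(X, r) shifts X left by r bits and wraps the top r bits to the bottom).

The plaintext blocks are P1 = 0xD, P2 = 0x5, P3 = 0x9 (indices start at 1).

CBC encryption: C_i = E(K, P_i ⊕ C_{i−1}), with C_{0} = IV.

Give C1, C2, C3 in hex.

C1 = 0x4, C2 = 0x5, C3 = 0xE

C1: P1 ⊕ 0x4 = 0x9; E(K, 0x9) = 0x4.
C2: P2 ⊕ 0x4 = 0x1; E(K, 0x1) = 0x5.
C3: P3 ⊕ 0x5 = 0xC; E(K, 0xC) = 0xE.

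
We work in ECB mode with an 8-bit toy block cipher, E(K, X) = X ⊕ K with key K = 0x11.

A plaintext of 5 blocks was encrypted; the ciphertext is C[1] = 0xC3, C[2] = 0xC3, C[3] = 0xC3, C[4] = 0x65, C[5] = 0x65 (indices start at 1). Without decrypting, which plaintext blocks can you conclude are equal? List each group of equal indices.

ECB encrypts each block independently with the same key, so equal ciphertext blocks imply equal plaintext blocks.
C[1] = C[2] = C[3] = 0xC3, so P[1] = P[2] = P[3].
C[4] = C[5] = 0x65, so P[4] = P[5].

P[1] = P[2] = P[3]; P[4] = P[5]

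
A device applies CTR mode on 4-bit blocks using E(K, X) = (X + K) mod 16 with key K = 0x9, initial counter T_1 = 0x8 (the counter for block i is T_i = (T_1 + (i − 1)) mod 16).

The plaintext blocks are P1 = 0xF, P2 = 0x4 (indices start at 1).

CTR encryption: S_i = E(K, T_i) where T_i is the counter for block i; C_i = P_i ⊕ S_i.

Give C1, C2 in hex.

C1 = 0xE, C2 = 0x6

C1: T = 0x8, S = E(K, T) = 0x1; 0xF ⊕ 0x1 = 0xE.
C2: T = 0x9, S = E(K, T) = 0x2; 0x4 ⊕ 0x2 = 0x6.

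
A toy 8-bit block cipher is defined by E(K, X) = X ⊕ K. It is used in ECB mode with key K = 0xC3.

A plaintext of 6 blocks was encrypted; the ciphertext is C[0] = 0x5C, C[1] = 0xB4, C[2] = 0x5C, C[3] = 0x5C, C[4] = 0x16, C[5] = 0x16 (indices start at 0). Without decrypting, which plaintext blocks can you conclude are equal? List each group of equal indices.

ECB encrypts each block independently with the same key, so equal ciphertext blocks imply equal plaintext blocks.
C[0] = C[2] = C[3] = 0x5C, so P[0] = P[2] = P[3].
C[4] = C[5] = 0x16, so P[4] = P[5].

P[0] = P[2] = P[3]; P[4] = P[5]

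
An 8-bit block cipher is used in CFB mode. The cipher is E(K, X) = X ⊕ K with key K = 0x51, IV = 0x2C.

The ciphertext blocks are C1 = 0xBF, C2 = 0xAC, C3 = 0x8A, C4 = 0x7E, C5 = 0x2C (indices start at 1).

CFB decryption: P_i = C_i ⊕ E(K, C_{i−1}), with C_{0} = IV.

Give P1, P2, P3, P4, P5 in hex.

P1 = 0xC2, P2 = 0x42, P3 = 0x77, P4 = 0xA5, P5 = 0x03

P1: E(K, 0x2C) = 0x7D; 0xBF ⊕ 0x7D = 0xC2.
P2: E(K, 0xBF) = 0xEE; 0xAC ⊕ 0xEE = 0x42.
P3: E(K, 0xAC) = 0xFD; 0x8A ⊕ 0xFD = 0x77.
P4: E(K, 0x8A) = 0xDB; 0x7E ⊕ 0xDB = 0xA5.
P5: E(K, 0x7E) = 0x2F; 0x2C ⊕ 0x2F = 0x03.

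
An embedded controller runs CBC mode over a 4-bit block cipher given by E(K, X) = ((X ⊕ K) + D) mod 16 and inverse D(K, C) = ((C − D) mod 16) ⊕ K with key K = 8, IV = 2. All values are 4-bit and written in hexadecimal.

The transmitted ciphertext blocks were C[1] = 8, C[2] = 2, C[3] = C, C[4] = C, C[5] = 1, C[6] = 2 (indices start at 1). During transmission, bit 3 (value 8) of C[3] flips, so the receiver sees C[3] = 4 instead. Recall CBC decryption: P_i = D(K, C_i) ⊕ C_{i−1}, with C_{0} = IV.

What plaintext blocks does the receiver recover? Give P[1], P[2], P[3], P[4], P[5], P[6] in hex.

P[1] = 1, P[2] = 5, P[3] = D, P[4] = 3, P[5] = 0, P[6] = C

Only C[3] changed, to 4. In CBC, a change in C_i garbles P_i and flips the same bit in P_{i+1}. Decrypting the received ciphertext:
P[1]: D(K, 8) = 3; 3 ⊕ 2 = 1.
P[2]: D(K, 2) = D; D ⊕ 8 = 5.
P[3]: D(K, 4) = F; F ⊕ 2 = D.
P[4]: D(K, C) = 7; 7 ⊕ 4 = 3.
P[5]: D(K, 1) = C; C ⊕ C = 0.
P[6]: D(K, 2) = D; D ⊕ 1 = C.
Blocks that differ from the original plaintext: P[3], P[4].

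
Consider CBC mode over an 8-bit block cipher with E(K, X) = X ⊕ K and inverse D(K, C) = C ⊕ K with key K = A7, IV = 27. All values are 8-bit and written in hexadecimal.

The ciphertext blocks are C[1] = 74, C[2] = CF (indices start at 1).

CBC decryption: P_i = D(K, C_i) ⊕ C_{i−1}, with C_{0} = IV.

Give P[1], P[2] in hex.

P[1]: D(K, 74) = D3; D3 ⊕ 27 = F4.
P[2]: D(K, CF) = 68; 68 ⊕ 74 = 1C.

P[1] = F4, P[2] = 1C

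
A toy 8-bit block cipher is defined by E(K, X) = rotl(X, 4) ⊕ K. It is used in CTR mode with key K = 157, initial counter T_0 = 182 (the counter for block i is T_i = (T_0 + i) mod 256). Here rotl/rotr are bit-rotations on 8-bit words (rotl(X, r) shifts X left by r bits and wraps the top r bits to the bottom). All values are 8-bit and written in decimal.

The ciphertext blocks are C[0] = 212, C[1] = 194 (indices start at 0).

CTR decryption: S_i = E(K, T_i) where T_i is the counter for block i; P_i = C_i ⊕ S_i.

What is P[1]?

P[1] = 36

P[1]: T = 183, S = E(K, T) = 230; 194 ⊕ 230 = 36.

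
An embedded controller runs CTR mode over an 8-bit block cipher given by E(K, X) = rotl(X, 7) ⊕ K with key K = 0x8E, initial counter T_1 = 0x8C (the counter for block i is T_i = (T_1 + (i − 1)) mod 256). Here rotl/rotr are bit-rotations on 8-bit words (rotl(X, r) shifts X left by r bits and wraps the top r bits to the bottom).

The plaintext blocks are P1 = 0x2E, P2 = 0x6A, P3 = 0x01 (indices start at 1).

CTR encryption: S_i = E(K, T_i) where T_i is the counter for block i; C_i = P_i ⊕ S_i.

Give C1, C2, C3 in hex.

C1 = 0xE6, C2 = 0x22, C3 = 0xC8

C1: T = 0x8C, S = E(K, T) = 0xC8; 0x2E ⊕ 0xC8 = 0xE6.
C2: T = 0x8D, S = E(K, T) = 0x48; 0x6A ⊕ 0x48 = 0x22.
C3: T = 0x8E, S = E(K, T) = 0xC9; 0x01 ⊕ 0xC9 = 0xC8.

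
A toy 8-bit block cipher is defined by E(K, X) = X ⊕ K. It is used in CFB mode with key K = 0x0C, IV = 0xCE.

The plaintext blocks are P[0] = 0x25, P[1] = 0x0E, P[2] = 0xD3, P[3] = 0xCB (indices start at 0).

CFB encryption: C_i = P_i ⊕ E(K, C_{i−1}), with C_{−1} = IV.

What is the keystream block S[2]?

C[0]: E(K, 0xCE) = 0xC2; 0x25 ⊕ 0xC2 = 0xE7.
C[1]: E(K, 0xE7) = 0xEB; 0x0E ⊕ 0xEB = 0xE5.
C[2]: E(K, 0xE5) = 0xE9; 0xD3 ⊕ 0xE9 = 0x3A.
So S[2] = 0xE9.

0xE9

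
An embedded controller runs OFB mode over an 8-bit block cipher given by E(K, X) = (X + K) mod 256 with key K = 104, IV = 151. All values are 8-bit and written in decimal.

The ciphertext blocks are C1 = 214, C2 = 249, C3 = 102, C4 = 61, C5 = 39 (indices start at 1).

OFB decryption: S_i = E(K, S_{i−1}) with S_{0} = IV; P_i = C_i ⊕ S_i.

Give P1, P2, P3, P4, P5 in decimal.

P1 = 41, P2 = 158, P3 = 169, P4 = 10, P5 = 184

P1: S = E(K, 151) = 255; 214 ⊕ 255 = 41.
P2: S = E(K, 255) = 103; 249 ⊕ 103 = 158.
P3: S = E(K, 103) = 207; 102 ⊕ 207 = 169.
P4: S = E(K, 207) = 55; 61 ⊕ 55 = 10.
P5: S = E(K, 55) = 159; 39 ⊕ 159 = 184.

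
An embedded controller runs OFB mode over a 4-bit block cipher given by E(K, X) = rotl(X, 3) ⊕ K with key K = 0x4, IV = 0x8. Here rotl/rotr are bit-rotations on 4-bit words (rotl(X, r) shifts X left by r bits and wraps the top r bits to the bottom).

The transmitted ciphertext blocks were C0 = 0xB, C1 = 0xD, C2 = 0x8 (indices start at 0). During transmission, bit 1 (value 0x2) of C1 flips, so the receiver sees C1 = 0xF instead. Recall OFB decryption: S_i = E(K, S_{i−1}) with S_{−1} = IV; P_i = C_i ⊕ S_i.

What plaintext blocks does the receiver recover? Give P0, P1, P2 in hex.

Only C1 changed, to 0xF. In OFB, a change in C_i flips the same bit in P_i only; the keystream is unaffected. Decrypting the received ciphertext:
P0: S = E(K, 0x8) = 0x0; 0xB ⊕ 0x0 = 0xB.
P1: S = E(K, 0x0) = 0x4; 0xF ⊕ 0x4 = 0xB.
P2: S = E(K, 0x4) = 0x6; 0x8 ⊕ 0x6 = 0xE.
Blocks that differ from the original plaintext: P1.

P0 = 0xB, P1 = 0xB, P2 = 0xE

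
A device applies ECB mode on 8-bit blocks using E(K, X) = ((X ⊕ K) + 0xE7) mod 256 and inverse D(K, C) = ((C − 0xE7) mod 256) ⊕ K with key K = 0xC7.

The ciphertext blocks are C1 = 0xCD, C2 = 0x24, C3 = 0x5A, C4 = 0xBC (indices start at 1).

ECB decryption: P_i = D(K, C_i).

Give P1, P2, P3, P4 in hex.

P1 = 0x21, P2 = 0xFA, P3 = 0xB4, P4 = 0x12

P1: D(K, 0xCD) = 0x21.
P2: D(K, 0x24) = 0xFA.
P3: D(K, 0x5A) = 0xB4.
P4: D(K, 0xBC) = 0x12.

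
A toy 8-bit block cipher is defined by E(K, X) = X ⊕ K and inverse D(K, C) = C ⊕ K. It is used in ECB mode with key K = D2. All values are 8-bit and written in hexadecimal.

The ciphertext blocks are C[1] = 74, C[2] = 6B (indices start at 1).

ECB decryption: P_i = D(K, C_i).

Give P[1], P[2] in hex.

P[1] = A6, P[2] = B9

P[1]: D(K, 74) = A6.
P[2]: D(K, 6B) = B9.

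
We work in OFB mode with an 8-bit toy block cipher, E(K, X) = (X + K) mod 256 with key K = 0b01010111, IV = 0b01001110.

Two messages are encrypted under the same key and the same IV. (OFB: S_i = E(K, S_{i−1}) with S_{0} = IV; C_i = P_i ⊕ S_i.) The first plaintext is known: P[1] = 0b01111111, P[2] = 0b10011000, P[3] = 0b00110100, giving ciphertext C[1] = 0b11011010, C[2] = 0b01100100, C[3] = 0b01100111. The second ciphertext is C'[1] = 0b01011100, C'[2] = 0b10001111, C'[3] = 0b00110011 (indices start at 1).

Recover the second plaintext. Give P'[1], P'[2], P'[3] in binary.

P'[1] = 0b11111001, P'[2] = 0b01110011, P'[3] = 0b01100000

In OFB with a reused IV, both messages share the same keystream S_i, so C_i ⊕ C'_i = P_i ⊕ P'_i and thus P'_i = P_i ⊕ C_i ⊕ C'_i.
P'[1]: 0b01111111 ⊕ 0b11011010 ⊕ 0b01011100 = 0b11111001.
P'[2]: 0b10011000 ⊕ 0b01100100 ⊕ 0b10001111 = 0b01110011.
P'[3]: 0b00110100 ⊕ 0b01100111 ⊕ 0b00110011 = 0b01100000.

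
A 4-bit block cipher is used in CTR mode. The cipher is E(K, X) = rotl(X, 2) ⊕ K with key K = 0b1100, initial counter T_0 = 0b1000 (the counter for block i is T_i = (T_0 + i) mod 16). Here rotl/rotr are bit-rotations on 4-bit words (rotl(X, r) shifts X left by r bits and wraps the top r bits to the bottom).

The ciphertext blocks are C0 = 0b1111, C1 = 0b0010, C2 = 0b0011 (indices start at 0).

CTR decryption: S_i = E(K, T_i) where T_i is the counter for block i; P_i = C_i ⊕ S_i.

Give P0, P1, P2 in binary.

P0 = 0b0001, P1 = 0b1000, P2 = 0b0101

P0: T = 0b1000, S = E(K, T) = 0b1110; 0b1111 ⊕ 0b1110 = 0b0001.
P1: T = 0b1001, S = E(K, T) = 0b1010; 0b0010 ⊕ 0b1010 = 0b1000.
P2: T = 0b1010, S = E(K, T) = 0b0110; 0b0011 ⊕ 0b0110 = 0b0101.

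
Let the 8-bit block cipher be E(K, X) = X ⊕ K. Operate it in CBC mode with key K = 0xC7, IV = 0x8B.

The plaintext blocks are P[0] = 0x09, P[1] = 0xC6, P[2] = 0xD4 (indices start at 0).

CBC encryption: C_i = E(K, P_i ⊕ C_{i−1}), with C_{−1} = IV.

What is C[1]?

C[1] = 0x44

C[0]: P[0] ⊕ 0x8B = 0x82; E(K, 0x82) = 0x45.
C[1]: P[1] ⊕ 0x45 = 0x83; E(K, 0x83) = 0x44.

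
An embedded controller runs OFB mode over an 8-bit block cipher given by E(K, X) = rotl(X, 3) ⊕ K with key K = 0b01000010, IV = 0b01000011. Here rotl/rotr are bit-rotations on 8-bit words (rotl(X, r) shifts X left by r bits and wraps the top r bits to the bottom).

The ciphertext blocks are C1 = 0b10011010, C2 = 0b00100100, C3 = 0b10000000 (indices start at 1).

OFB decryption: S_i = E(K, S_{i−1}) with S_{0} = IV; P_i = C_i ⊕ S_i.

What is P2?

P2 = 0b10100100

P1: S = E(K, 0b01000011) = 0b01011000; 0b10011010 ⊕ 0b01011000 = 0b11000010.
P2: S = E(K, 0b01011000) = 0b10000000; 0b00100100 ⊕ 0b10000000 = 0b10100100.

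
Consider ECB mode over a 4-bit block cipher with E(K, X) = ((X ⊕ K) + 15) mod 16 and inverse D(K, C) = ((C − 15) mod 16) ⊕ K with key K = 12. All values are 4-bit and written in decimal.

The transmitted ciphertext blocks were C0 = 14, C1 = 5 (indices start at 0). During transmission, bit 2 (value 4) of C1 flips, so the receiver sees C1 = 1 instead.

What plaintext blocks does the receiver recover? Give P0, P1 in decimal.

ECB decryption: P_i = D(K, C_i).
Only C1 changed, to 1. In ECB, a change in C_i affects only P_i. Decrypting the received ciphertext:
P0: D(K, 14) = 3.
P1: D(K, 1) = 14.
Blocks that differ from the original plaintext: P1.

P0 = 3, P1 = 14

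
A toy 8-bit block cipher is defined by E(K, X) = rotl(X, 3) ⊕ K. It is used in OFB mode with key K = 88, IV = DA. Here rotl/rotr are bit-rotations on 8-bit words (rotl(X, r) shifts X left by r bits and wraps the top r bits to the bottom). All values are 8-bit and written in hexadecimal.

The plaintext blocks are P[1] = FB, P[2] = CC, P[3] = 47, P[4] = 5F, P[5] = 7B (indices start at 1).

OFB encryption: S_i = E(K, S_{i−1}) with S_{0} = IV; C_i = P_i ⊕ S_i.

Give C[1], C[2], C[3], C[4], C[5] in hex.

C[1]: S = E(K, DA) = 5E; FB ⊕ 5E = A5.
C[2]: S = E(K, 5E) = 7A; CC ⊕ 7A = B6.
C[3]: S = E(K, 7A) = 5B; 47 ⊕ 5B = 1C.
C[4]: S = E(K, 5B) = 52; 5F ⊕ 52 = 0D.
C[5]: S = E(K, 52) = 1A; 7B ⊕ 1A = 61.

C[1] = A5, C[2] = B6, C[3] = 1C, C[4] = 0D, C[5] = 61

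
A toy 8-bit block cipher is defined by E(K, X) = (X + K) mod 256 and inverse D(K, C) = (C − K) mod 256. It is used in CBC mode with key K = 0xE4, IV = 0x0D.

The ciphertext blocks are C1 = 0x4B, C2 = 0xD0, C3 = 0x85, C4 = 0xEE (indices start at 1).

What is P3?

P3 = 0x71

CBC decryption: P_i = D(K, C_i) ⊕ C_{i−1}, with C_{0} = IV.
P3: D(K, 0x85) = 0xA1; 0xA1 ⊕ 0xD0 = 0x71.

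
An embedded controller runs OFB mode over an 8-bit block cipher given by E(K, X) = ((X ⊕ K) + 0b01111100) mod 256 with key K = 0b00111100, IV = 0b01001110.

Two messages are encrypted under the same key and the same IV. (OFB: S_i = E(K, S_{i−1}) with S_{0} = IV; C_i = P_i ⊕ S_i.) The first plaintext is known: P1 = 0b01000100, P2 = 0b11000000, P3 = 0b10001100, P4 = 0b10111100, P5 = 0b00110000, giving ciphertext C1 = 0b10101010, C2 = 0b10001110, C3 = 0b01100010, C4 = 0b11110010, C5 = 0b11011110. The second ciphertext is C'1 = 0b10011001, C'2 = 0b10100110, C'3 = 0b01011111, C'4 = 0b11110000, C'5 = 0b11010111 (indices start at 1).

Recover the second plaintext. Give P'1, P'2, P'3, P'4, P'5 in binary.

In OFB with a reused IV, both messages share the same keystream S_i, so C_i ⊕ C'_i = P_i ⊕ P'_i and thus P'_i = P_i ⊕ C_i ⊕ C'_i.
P'1: 0b01000100 ⊕ 0b10101010 ⊕ 0b10011001 = 0b01110111.
P'2: 0b11000000 ⊕ 0b10001110 ⊕ 0b10100110 = 0b11101000.
P'3: 0b10001100 ⊕ 0b01100010 ⊕ 0b01011111 = 0b10110001.
P'4: 0b10111100 ⊕ 0b11110010 ⊕ 0b11110000 = 0b10111110.
P'5: 0b00110000 ⊕ 0b11011110 ⊕ 0b11010111 = 0b00111001.

P'1 = 0b01110111, P'2 = 0b11101000, P'3 = 0b10110001, P'4 = 0b10111110, P'5 = 0b00111001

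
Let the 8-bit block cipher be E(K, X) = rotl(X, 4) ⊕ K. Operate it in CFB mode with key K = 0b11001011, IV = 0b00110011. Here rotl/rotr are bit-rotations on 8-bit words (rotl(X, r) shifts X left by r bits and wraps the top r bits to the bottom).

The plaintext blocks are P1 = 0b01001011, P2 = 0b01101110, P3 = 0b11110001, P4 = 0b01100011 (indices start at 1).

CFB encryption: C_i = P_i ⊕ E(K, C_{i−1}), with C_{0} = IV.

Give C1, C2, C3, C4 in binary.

C1 = 0b10110011, C2 = 0b10011110, C3 = 0b11010011, C4 = 0b10010101

C1: E(K, 0b00110011) = 0b11111000; 0b01001011 ⊕ 0b11111000 = 0b10110011.
C2: E(K, 0b10110011) = 0b11110000; 0b01101110 ⊕ 0b11110000 = 0b10011110.
C3: E(K, 0b10011110) = 0b00100010; 0b11110001 ⊕ 0b00100010 = 0b11010011.
C4: E(K, 0b11010011) = 0b11110110; 0b01100011 ⊕ 0b11110110 = 0b10010101.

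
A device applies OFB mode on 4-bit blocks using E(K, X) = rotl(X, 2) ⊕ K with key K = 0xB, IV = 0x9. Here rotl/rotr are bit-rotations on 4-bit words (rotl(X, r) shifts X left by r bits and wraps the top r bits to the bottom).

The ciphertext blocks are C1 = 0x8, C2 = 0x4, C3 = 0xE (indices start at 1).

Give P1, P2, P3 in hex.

P1 = 0x5, P2 = 0x8, P3 = 0x6

OFB decryption: S_i = E(K, S_{i−1}) with S_{0} = IV; P_i = C_i ⊕ S_i.
P1: S = E(K, 0x9) = 0xD; 0x8 ⊕ 0xD = 0x5.
P2: S = E(K, 0xD) = 0xC; 0x4 ⊕ 0xC = 0x8.
P3: S = E(K, 0xC) = 0x8; 0xE ⊕ 0x8 = 0x6.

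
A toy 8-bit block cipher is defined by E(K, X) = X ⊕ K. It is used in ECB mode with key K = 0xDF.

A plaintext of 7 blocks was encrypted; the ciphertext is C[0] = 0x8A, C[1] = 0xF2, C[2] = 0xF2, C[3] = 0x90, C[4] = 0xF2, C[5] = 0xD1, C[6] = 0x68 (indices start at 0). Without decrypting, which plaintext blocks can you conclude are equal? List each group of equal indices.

P[1] = P[2] = P[4]

ECB encrypts each block independently with the same key, so equal ciphertext blocks imply equal plaintext blocks.
C[1] = C[2] = C[4] = 0xF2, so P[1] = P[2] = P[4].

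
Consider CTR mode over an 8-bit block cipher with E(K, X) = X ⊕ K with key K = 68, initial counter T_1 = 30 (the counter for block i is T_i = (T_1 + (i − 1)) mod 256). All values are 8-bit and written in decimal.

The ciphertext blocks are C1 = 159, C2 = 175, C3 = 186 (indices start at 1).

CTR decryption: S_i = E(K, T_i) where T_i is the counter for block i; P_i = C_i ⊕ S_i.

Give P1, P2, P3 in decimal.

P1: T = 30, S = E(K, T) = 90; 159 ⊕ 90 = 197.
P2: T = 31, S = E(K, T) = 91; 175 ⊕ 91 = 244.
P3: T = 32, S = E(K, T) = 100; 186 ⊕ 100 = 222.

P1 = 197, P2 = 244, P3 = 222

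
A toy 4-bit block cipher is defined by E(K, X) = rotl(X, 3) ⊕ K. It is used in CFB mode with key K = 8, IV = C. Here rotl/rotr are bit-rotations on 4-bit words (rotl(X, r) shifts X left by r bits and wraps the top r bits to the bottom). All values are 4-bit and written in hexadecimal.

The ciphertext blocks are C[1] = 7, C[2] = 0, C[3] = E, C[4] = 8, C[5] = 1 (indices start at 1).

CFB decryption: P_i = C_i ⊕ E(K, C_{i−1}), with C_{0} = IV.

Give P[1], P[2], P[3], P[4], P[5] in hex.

P[1] = 9, P[2] = 3, P[3] = 6, P[4] = 7, P[5] = D

P[1]: E(K, C) = E; 7 ⊕ E = 9.
P[2]: E(K, 7) = 3; 0 ⊕ 3 = 3.
P[3]: E(K, 0) = 8; E ⊕ 8 = 6.
P[4]: E(K, E) = F; 8 ⊕ F = 7.
P[5]: E(K, 8) = C; 1 ⊕ C = D.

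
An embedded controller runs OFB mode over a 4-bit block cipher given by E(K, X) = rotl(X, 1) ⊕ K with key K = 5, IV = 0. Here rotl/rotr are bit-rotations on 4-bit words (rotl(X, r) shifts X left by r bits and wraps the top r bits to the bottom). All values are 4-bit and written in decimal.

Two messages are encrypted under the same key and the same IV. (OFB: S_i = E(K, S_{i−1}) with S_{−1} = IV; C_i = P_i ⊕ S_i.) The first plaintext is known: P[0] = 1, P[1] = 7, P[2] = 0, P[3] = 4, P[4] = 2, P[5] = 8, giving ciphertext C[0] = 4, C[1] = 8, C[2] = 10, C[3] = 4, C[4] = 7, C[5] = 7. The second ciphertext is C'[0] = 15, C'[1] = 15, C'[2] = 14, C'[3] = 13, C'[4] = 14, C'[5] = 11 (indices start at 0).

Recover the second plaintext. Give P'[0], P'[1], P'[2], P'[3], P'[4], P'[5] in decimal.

P'[0] = 10, P'[1] = 0, P'[2] = 4, P'[3] = 13, P'[4] = 11, P'[5] = 4

In OFB with a reused IV, both messages share the same keystream S_i, so C_i ⊕ C'_i = P_i ⊕ P'_i and thus P'_i = P_i ⊕ C_i ⊕ C'_i.
P'[0]: 1 ⊕ 4 ⊕ 15 = 10.
P'[1]: 7 ⊕ 8 ⊕ 15 = 0.
P'[2]: 0 ⊕ 10 ⊕ 14 = 4.
P'[3]: 4 ⊕ 4 ⊕ 13 = 13.
P'[4]: 2 ⊕ 7 ⊕ 14 = 11.
P'[5]: 8 ⊕ 7 ⊕ 11 = 4.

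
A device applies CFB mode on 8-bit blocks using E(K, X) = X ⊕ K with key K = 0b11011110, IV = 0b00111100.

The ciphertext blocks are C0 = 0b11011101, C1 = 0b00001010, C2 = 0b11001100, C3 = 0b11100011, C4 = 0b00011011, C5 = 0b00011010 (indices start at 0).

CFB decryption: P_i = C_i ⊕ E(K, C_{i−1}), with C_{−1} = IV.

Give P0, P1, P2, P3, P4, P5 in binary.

P0 = 0b00111111, P1 = 0b00001001, P2 = 0b00011000, P3 = 0b11110001, P4 = 0b00100110, P5 = 0b11011111

P0: E(K, 0b00111100) = 0b11100010; 0b11011101 ⊕ 0b11100010 = 0b00111111.
P1: E(K, 0b11011101) = 0b00000011; 0b00001010 ⊕ 0b00000011 = 0b00001001.
P2: E(K, 0b00001010) = 0b11010100; 0b11001100 ⊕ 0b11010100 = 0b00011000.
P3: E(K, 0b11001100) = 0b00010010; 0b11100011 ⊕ 0b00010010 = 0b11110001.
P4: E(K, 0b11100011) = 0b00111101; 0b00011011 ⊕ 0b00111101 = 0b00100110.
P5: E(K, 0b00011011) = 0b11000101; 0b00011010 ⊕ 0b11000101 = 0b11011111.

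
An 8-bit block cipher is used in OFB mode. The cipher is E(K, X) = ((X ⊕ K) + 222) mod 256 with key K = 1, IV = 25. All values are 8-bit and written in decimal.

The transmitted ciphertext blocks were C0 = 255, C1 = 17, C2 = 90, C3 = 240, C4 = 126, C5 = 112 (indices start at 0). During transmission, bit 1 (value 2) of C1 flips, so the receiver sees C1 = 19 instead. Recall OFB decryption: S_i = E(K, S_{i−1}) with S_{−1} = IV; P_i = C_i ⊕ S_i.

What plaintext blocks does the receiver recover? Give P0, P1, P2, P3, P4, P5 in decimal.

P0 = 9, P1 = 198, P2 = 232, P3 = 97, P4 = 16, P5 = 61

Only C1 changed, to 19. In OFB, a change in C_i flips the same bit in P_i only; the keystream is unaffected. Decrypting the received ciphertext:
P0: S = E(K, 25) = 246; 255 ⊕ 246 = 9.
P1: S = E(K, 246) = 213; 19 ⊕ 213 = 198.
P2: S = E(K, 213) = 178; 90 ⊕ 178 = 232.
P3: S = E(K, 178) = 145; 240 ⊕ 145 = 97.
P4: S = E(K, 145) = 110; 126 ⊕ 110 = 16.
P5: S = E(K, 110) = 77; 112 ⊕ 77 = 61.
Blocks that differ from the original plaintext: P1.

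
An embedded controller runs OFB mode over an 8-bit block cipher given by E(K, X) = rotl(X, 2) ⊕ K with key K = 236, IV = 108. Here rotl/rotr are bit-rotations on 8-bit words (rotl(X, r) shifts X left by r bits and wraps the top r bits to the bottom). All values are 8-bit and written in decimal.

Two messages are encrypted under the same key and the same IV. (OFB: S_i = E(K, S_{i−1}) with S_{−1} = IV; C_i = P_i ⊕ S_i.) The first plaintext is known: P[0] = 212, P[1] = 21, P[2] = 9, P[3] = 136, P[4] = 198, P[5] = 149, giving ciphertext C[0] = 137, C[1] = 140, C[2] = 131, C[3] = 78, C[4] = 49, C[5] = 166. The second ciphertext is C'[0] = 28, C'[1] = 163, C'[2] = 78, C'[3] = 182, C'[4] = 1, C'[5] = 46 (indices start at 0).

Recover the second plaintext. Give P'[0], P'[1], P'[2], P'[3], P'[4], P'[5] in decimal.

P'[0] = 65, P'[1] = 58, P'[2] = 196, P'[3] = 112, P'[4] = 246, P'[5] = 29

In OFB with a reused IV, both messages share the same keystream S_i, so C_i ⊕ C'_i = P_i ⊕ P'_i and thus P'_i = P_i ⊕ C_i ⊕ C'_i.
P'[0]: 212 ⊕ 137 ⊕ 28 = 65.
P'[1]: 21 ⊕ 140 ⊕ 163 = 58.
P'[2]: 9 ⊕ 131 ⊕ 78 = 196.
P'[3]: 136 ⊕ 78 ⊕ 182 = 112.
P'[4]: 198 ⊕ 49 ⊕ 1 = 246.
P'[5]: 149 ⊕ 166 ⊕ 46 = 29.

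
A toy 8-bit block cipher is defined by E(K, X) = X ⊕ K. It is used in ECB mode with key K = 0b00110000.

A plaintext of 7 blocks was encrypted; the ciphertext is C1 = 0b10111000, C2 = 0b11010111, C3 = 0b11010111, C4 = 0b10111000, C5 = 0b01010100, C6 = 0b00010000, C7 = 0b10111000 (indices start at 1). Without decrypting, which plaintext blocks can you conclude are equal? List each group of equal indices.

P1 = P4 = P7; P2 = P3

ECB encrypts each block independently with the same key, so equal ciphertext blocks imply equal plaintext blocks.
C1 = C4 = C7 = 0b10111000, so P1 = P4 = P7.
C2 = C3 = 0b11010111, so P2 = P3.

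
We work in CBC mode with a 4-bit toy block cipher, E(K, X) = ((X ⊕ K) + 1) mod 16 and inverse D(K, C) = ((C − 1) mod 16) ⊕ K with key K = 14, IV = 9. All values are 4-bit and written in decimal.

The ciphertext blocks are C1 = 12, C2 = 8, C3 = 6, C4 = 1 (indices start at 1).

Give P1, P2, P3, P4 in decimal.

CBC decryption: P_i = D(K, C_i) ⊕ C_{i−1}, with C_{0} = IV.
P1: D(K, 12) = 5; 5 ⊕ 9 = 12.
P2: D(K, 8) = 9; 9 ⊕ 12 = 5.
P3: D(K, 6) = 11; 11 ⊕ 8 = 3.
P4: D(K, 1) = 14; 14 ⊕ 6 = 8.

P1 = 12, P2 = 5, P3 = 3, P4 = 8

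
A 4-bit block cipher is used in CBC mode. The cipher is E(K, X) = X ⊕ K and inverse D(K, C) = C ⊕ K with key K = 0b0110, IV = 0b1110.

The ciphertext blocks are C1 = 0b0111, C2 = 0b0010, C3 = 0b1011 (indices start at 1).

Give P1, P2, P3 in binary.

P1 = 0b1111, P2 = 0b0011, P3 = 0b1111

CBC decryption: P_i = D(K, C_i) ⊕ C_{i−1}, with C_{0} = IV.
P1: D(K, 0b0111) = 0b0001; 0b0001 ⊕ 0b1110 = 0b1111.
P2: D(K, 0b0010) = 0b0100; 0b0100 ⊕ 0b0111 = 0b0011.
P3: D(K, 0b1011) = 0b1101; 0b1101 ⊕ 0b0010 = 0b1111.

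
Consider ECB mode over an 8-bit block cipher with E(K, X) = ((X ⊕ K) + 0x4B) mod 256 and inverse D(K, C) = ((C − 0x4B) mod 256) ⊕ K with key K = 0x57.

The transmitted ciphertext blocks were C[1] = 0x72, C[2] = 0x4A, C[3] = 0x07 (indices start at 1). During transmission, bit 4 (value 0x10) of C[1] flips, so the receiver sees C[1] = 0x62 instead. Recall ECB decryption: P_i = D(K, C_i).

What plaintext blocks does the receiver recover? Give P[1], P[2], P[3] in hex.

P[1] = 0x40, P[2] = 0xA8, P[3] = 0xEB

Only C[1] changed, to 0x62. In ECB, a change in C_i affects only P_i. Decrypting the received ciphertext:
P[1]: D(K, 0x62) = 0x40.
P[2]: D(K, 0x4A) = 0xA8.
P[3]: D(K, 0x07) = 0xEB.
Blocks that differ from the original plaintext: P[1].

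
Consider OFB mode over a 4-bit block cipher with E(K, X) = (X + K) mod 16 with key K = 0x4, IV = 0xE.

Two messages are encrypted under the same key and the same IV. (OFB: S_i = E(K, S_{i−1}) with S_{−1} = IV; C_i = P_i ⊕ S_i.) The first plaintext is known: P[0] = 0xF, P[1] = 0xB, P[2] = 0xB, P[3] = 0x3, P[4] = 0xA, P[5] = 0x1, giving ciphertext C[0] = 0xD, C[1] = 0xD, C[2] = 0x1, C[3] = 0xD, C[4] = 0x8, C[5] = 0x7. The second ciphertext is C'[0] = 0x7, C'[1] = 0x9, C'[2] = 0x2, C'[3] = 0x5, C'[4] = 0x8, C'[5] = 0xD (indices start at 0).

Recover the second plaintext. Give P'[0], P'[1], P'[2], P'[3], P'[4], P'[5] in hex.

P'[0] = 0x5, P'[1] = 0xF, P'[2] = 0x8, P'[3] = 0xB, P'[4] = 0xA, P'[5] = 0xB

In OFB with a reused IV, both messages share the same keystream S_i, so C_i ⊕ C'_i = P_i ⊕ P'_i and thus P'_i = P_i ⊕ C_i ⊕ C'_i.
P'[0]: 0xF ⊕ 0xD ⊕ 0x7 = 0x5.
P'[1]: 0xB ⊕ 0xD ⊕ 0x9 = 0xF.
P'[2]: 0xB ⊕ 0x1 ⊕ 0x2 = 0x8.
P'[3]: 0x3 ⊕ 0xD ⊕ 0x5 = 0xB.
P'[4]: 0xA ⊕ 0x8 ⊕ 0x8 = 0xA.
P'[5]: 0x1 ⊕ 0x7 ⊕ 0xD = 0xB.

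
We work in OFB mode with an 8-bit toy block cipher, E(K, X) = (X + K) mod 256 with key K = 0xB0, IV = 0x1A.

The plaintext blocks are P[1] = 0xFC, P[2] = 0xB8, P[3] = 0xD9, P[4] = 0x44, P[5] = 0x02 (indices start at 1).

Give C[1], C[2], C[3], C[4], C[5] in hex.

C[1] = 0x36, C[2] = 0xC2, C[3] = 0xF3, C[4] = 0x9E, C[5] = 0x88

OFB encryption: S_i = E(K, S_{i−1}) with S_{0} = IV; C_i = P_i ⊕ S_i.
C[1]: S = E(K, 0x1A) = 0xCA; 0xFC ⊕ 0xCA = 0x36.
C[2]: S = E(K, 0xCA) = 0x7A; 0xB8 ⊕ 0x7A = 0xC2.
C[3]: S = E(K, 0x7A) = 0x2A; 0xD9 ⊕ 0x2A = 0xF3.
C[4]: S = E(K, 0x2A) = 0xDA; 0x44 ⊕ 0xDA = 0x9E.
C[5]: S = E(K, 0xDA) = 0x8A; 0x02 ⊕ 0x8A = 0x88.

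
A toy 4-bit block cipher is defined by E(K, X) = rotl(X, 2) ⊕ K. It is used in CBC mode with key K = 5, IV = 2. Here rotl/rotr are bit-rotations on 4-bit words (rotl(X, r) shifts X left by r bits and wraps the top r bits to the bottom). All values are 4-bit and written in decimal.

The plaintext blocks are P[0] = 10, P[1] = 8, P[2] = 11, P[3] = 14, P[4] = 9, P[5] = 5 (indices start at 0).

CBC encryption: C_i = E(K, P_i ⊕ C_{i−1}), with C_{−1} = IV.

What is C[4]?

C[0]: P[0] ⊕ 2 = 8; E(K, 8) = 7.
C[1]: P[1] ⊕ 7 = 15; E(K, 15) = 10.
C[2]: P[2] ⊕ 10 = 1; E(K, 1) = 1.
C[3]: P[3] ⊕ 1 = 15; E(K, 15) = 10.
C[4]: P[4] ⊕ 10 = 3; E(K, 3) = 9.

C[4] = 9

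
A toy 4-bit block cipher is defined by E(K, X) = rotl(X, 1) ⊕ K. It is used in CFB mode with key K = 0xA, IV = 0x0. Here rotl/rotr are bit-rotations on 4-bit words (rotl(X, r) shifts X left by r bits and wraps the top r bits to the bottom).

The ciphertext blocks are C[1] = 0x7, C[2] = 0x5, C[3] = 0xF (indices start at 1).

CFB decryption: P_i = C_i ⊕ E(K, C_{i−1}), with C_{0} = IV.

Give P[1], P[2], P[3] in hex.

P[1] = 0xD, P[2] = 0x1, P[3] = 0xF

P[1]: E(K, 0x0) = 0xA; 0x7 ⊕ 0xA = 0xD.
P[2]: E(K, 0x7) = 0x4; 0x5 ⊕ 0x4 = 0x1.
P[3]: E(K, 0x5) = 0x0; 0xF ⊕ 0x0 = 0xF.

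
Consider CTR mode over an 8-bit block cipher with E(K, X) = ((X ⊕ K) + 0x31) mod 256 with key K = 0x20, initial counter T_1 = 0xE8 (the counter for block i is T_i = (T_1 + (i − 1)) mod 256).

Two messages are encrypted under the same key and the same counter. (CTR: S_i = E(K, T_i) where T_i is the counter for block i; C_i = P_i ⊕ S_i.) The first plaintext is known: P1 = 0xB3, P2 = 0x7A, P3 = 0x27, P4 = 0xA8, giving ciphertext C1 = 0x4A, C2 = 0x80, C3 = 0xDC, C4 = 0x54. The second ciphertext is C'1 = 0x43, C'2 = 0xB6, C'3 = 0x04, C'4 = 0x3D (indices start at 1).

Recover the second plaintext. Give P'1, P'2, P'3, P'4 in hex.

P'1 = 0xBA, P'2 = 0x4C, P'3 = 0xFF, P'4 = 0xC1

In CTR with a reused counter, both messages share the same keystream S_i, so C_i ⊕ C'_i = P_i ⊕ P'_i and thus P'_i = P_i ⊕ C_i ⊕ C'_i.
P'1: 0xB3 ⊕ 0x4A ⊕ 0x43 = 0xBA.
P'2: 0x7A ⊕ 0x80 ⊕ 0xB6 = 0x4C.
P'3: 0x27 ⊕ 0xDC ⊕ 0x04 = 0xFF.
P'4: 0xA8 ⊕ 0x54 ⊕ 0x3D = 0xC1.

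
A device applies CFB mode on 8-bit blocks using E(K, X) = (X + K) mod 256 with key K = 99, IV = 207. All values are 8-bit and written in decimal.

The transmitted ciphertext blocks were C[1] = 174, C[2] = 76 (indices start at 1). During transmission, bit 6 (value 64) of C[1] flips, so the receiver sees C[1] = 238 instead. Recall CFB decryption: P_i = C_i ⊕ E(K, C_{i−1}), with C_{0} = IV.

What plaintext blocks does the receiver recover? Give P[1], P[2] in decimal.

Only C[1] changed, to 238. In CFB, a change in C_i flips the same bit in P_i and garbles P_{i+1}. Decrypting the received ciphertext:
P[1]: E(K, 207) = 50; 238 ⊕ 50 = 220.
P[2]: E(K, 238) = 81; 76 ⊕ 81 = 29.
Blocks that differ from the original plaintext: P[1], P[2].

P[1] = 220, P[2] = 29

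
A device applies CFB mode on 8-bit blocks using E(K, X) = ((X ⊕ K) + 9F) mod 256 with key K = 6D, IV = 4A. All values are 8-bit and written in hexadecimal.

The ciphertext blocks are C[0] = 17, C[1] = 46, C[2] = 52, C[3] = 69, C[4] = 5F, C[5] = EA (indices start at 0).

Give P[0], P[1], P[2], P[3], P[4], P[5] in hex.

P[0] = D1, P[1] = 5F, P[2] = 98, P[3] = B7, P[4] = FC, P[5] = 3B

CFB decryption: P_i = C_i ⊕ E(K, C_{i−1}), with C_{−1} = IV.
P[0]: E(K, 4A) = C6; 17 ⊕ C6 = D1.
P[1]: E(K, 17) = 19; 46 ⊕ 19 = 5F.
P[2]: E(K, 46) = CA; 52 ⊕ CA = 98.
P[3]: E(K, 52) = DE; 69 ⊕ DE = B7.
P[4]: E(K, 69) = A3; 5F ⊕ A3 = FC.
P[5]: E(K, 5F) = D1; EA ⊕ D1 = 3B.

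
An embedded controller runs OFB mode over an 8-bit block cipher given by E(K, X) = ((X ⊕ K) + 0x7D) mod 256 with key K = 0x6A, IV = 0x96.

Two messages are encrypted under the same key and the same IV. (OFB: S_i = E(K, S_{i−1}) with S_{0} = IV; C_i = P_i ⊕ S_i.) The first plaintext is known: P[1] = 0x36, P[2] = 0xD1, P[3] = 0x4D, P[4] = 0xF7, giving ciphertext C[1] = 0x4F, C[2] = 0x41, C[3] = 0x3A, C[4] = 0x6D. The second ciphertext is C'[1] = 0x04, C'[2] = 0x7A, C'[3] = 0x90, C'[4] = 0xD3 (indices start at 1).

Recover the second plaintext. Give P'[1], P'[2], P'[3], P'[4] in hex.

In OFB with a reused IV, both messages share the same keystream S_i, so C_i ⊕ C'_i = P_i ⊕ P'_i and thus P'_i = P_i ⊕ C_i ⊕ C'_i.
P'[1]: 0x36 ⊕ 0x4F ⊕ 0x04 = 0x7D.
P'[2]: 0xD1 ⊕ 0x41 ⊕ 0x7A = 0xEA.
P'[3]: 0x4D ⊕ 0x3A ⊕ 0x90 = 0xE7.
P'[4]: 0xF7 ⊕ 0x6D ⊕ 0xD3 = 0x49.

P'[1] = 0x7D, P'[2] = 0xEA, P'[3] = 0xE7, P'[4] = 0x49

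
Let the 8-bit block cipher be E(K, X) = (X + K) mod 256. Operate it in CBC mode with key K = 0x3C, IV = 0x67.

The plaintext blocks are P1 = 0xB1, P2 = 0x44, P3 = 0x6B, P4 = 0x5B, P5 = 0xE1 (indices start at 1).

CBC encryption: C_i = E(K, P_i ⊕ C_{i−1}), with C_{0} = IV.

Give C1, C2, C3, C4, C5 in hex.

C1: P1 ⊕ 0x67 = 0xD6; E(K, 0xD6) = 0x12.
C2: P2 ⊕ 0x12 = 0x56; E(K, 0x56) = 0x92.
C3: P3 ⊕ 0x92 = 0xF9; E(K, 0xF9) = 0x35.
C4: P4 ⊕ 0x35 = 0x6E; E(K, 0x6E) = 0xAA.
C5: P5 ⊕ 0xAA = 0x4B; E(K, 0x4B) = 0x87.

C1 = 0x12, C2 = 0x92, C3 = 0x35, C4 = 0xAA, C5 = 0x87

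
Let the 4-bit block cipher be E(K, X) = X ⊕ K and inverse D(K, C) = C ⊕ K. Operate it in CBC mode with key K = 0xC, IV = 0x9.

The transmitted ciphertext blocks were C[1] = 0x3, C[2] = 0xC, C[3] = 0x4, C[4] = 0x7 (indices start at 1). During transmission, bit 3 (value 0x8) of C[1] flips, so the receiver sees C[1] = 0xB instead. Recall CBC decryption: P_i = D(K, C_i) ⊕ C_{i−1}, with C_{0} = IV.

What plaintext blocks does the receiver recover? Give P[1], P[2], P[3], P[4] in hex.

P[1] = 0xE, P[2] = 0xB, P[3] = 0x4, P[4] = 0xF

Only C[1] changed, to 0xB. In CBC, a change in C_i garbles P_i and flips the same bit in P_{i+1}. Decrypting the received ciphertext:
P[1]: D(K, 0xB) = 0x7; 0x7 ⊕ 0x9 = 0xE.
P[2]: D(K, 0xC) = 0x0; 0x0 ⊕ 0xB = 0xB.
P[3]: D(K, 0x4) = 0x8; 0x8 ⊕ 0xC = 0x4.
P[4]: D(K, 0x7) = 0xB; 0xB ⊕ 0x4 = 0xF.
Blocks that differ from the original plaintext: P[1], P[2].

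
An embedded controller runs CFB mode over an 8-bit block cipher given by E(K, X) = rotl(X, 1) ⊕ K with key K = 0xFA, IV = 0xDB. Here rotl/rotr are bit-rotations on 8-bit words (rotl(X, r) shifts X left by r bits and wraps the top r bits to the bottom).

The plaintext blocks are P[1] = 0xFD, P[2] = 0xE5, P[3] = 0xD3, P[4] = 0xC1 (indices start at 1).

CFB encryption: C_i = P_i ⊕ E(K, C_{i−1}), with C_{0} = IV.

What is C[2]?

C[2] = 0x7E

C[1]: E(K, 0xDB) = 0x4D; 0xFD ⊕ 0x4D = 0xB0.
C[2]: E(K, 0xB0) = 0x9B; 0xE5 ⊕ 0x9B = 0x7E.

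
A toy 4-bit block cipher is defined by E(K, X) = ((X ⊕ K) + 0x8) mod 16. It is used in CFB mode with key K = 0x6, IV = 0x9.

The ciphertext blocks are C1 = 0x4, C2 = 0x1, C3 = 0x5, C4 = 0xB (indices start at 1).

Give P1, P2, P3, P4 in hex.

CFB decryption: P_i = C_i ⊕ E(K, C_{i−1}), with C_{0} = IV.
P1: E(K, 0x9) = 0x7; 0x4 ⊕ 0x7 = 0x3.
P2: E(K, 0x4) = 0xA; 0x1 ⊕ 0xA = 0xB.
P3: E(K, 0x1) = 0xF; 0x5 ⊕ 0xF = 0xA.
P4: E(K, 0x5) = 0xB; 0xB ⊕ 0xB = 0x0.

P1 = 0x3, P2 = 0xB, P3 = 0xA, P4 = 0x0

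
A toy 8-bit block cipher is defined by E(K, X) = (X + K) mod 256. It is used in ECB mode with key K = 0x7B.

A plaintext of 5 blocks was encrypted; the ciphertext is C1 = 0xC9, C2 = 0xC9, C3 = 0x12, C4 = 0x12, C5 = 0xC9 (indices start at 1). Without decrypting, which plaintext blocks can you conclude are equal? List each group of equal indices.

P1 = P2 = P5; P3 = P4

ECB encrypts each block independently with the same key, so equal ciphertext blocks imply equal plaintext blocks.
C1 = C2 = C5 = 0xC9, so P1 = P2 = P5.
C3 = C4 = 0x12, so P3 = P4.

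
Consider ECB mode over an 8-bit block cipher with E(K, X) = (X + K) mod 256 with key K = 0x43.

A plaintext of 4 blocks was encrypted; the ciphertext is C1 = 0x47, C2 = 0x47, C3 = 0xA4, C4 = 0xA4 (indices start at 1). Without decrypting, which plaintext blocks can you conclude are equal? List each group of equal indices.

ECB encrypts each block independently with the same key, so equal ciphertext blocks imply equal plaintext blocks.
C1 = C2 = 0x47, so P1 = P2.
C3 = C4 = 0xA4, so P3 = P4.

P1 = P2; P3 = P4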